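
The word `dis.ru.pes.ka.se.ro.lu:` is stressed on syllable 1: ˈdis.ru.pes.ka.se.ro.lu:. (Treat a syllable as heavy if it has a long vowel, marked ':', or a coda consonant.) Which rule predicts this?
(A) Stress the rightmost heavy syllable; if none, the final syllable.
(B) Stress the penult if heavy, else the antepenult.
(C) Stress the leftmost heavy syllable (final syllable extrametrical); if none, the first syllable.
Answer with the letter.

Rule A → syllable 7 (observed: 1).
Rule B → syllable 5 (observed: 1).
Rule C → syllable 1 ✓.

C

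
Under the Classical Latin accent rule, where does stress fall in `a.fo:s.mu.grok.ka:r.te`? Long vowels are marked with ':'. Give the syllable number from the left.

5

Classical Latin: stress the penult if heavy (long vowel or closed), else the antepenult.
Weights: 4 grok H, 5 ka:r H, 6 te L.
The penult (syllable 5, ka:r) is heavy, so it takes stress.
Stress on syllable 5: a.fo:s.mu.grok.ˈka:r.te.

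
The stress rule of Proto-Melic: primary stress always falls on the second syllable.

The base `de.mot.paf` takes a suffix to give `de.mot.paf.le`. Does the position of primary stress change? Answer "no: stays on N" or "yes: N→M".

no: stays on 2

Base `de.mot.paf` (3 syllables):
  The word has 3 syllables; the second syllable is syllable 2 (mot).
  → primary stress on syllable 2.
Suffixed `de.mot.paf.le` (4 syllables):
  The word has 4 syllables; the second syllable is syllable 2 (mot).
  → primary stress on syllable 2.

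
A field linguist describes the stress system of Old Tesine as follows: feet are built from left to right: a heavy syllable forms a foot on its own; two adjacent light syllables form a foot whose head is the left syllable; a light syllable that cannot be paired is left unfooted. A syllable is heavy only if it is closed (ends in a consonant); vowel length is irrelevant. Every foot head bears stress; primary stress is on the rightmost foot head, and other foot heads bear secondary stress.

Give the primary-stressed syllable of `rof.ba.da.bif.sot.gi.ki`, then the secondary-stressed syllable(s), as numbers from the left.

primary 6, secondary 1, 2, 4, 5

Weights: 1 rof H, 2 ba L, 3 da L, 4 bif H, 5 sot H, 6 gi L, 7 ki L.
Parse left to right (heavy = foot alone; LL = one foot; stranded L unfooted): (ˈrof) (ˈba.da) (ˈbif) (ˈsot) (ˈgi.ki).
Foot heads: 1, 2, 4, 5, 6.
Primary stress on the rightmost head = syllable 6.
Secondary stress on 1, 2, 4, 5: ˌrof.ˌba.da.ˌbif.ˌsot.ˈgi.ki.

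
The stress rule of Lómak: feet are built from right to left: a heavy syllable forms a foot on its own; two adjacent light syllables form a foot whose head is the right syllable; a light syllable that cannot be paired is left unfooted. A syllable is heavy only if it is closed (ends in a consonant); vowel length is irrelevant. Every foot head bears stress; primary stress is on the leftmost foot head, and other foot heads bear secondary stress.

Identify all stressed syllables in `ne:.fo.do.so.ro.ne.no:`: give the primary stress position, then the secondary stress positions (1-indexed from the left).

Weights: 1 ne: L, 2 fo L, 3 do L, 4 so L, 5 ro L, 6 ne L, 7 no: L.
Parse right to left (heavy = foot alone; LL = one foot; stranded L unfooted): ne: (fo.ˈdo) (so.ˈro) (ne.ˈno:).
Foot heads: 3, 5, 7.
Primary stress on the leftmost head = syllable 3.
Secondary stress on 5, 7: ne:.fo.ˈdo.so.ˌro.ne.ˌno:.

primary 3, secondary 5, 7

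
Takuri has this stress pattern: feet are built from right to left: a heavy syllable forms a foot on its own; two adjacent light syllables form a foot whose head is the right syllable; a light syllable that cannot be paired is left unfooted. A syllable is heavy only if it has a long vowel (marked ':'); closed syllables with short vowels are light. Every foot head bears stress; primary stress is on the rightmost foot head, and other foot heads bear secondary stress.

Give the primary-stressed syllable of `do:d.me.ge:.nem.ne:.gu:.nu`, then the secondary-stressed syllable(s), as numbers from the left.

Weights: 1 do:d H, 2 me L, 3 ge: H, 4 nem L, 5 ne: H, 6 gu: H, 7 nu L.
Parse right to left (heavy = foot alone; LL = one foot; stranded L unfooted): (ˈdo:d) me (ˈge:) nem (ˈne:) (ˈgu:) nu.
Foot heads: 1, 3, 5, 6.
Primary stress on the rightmost head = syllable 6.
Secondary stress on 1, 3, 5: ˌdo:d.me.ˌge:.nem.ˌne:.ˈgu:.nu.

primary 6, secondary 1, 3, 5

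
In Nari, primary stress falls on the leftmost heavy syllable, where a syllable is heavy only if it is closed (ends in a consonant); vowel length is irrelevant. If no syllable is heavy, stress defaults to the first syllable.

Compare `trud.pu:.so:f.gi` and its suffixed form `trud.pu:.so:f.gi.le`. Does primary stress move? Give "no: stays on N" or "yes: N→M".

Base `trud.pu:.so:f.gi` (4 syllables):
  Weights: 1 trud H, 2 pu: L, 3 so:f H, 4 gi L.
  Heavy syllables in the domain: 1, 3. The leftmost is syllable 1 (trud).
  → primary stress on syllable 1.
Suffixed `trud.pu:.so:f.gi.le` (5 syllables):
  Weights: 1 trud H, 2 pu: L, 3 so:f H, 4 gi L, 5 le L.
  Heavy syllables in the domain: 1, 3. The leftmost is syllable 1 (trud).
  → primary stress on syllable 1.

no: stays on 1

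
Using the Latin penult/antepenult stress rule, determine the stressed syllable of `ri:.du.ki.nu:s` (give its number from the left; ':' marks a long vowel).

Classical Latin: stress the penult if heavy (long vowel or closed), else the antepenult.
Weights: 2 du L, 3 ki L, 4 nu:s H.
The penult (syllable 3, ki) is light, so stress falls on the antepenult (syllable 2, du).
Stress on syllable 2: ri:.ˈdu.ki.nu:s.

2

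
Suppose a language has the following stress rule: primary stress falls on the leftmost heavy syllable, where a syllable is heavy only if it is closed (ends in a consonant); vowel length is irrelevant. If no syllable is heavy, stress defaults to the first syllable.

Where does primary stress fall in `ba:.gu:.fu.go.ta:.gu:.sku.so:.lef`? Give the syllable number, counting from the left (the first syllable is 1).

9

Weights: 1 ba: L, 2 gu: L, 3 fu L, 4 go L, 5 ta: L, 6 gu: L, 7 sku L, 8 so: L, 9 lef H.
Heavy syllables in the domain: 9. The leftmost is syllable 9 (lef).
Primary stress: syllable 9 → ba:.gu:.fu.go.ta:.gu:.sku.so:.ˈlef.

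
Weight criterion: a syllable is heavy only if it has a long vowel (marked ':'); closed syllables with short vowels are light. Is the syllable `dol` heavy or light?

`dol`: short vowel, closed (coda /l/). Short vowel → light.

light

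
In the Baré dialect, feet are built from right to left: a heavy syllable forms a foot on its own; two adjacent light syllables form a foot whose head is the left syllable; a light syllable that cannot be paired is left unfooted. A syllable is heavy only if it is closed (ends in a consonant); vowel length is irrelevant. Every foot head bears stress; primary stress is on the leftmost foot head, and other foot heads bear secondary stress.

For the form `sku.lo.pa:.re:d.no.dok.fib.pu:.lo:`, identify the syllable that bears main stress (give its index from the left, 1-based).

Weights: 1 sku L, 2 lo L, 3 pa: L, 4 re:d H, 5 no L, 6 dok H, 7 fib H, 8 pu: L, 9 lo: L.
Parse right to left (heavy = foot alone; LL = one foot; stranded L unfooted): sku (ˈlo.pa:) (ˈre:d) no (ˈdok) (ˈfib) (ˈpu:.lo:).
Foot heads: 2, 4, 6, 7, 8.
Primary stress on the leftmost head = syllable 2.
Primary stress: syllable 2 → sku.ˈlo.pa:.re:d.no.dok.fib.pu:.lo:.

2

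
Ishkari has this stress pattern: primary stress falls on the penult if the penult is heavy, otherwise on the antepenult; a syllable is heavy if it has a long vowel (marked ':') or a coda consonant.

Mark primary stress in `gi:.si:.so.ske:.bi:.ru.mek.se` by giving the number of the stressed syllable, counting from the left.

7

Weights: 6 ru L, 7 mek H, 8 se L.
The penult (syllable 7, mek) is heavy, so it takes stress.
Primary stress: syllable 7 → gi:.si:.so.ske:.bi:.ru.ˈmek.se.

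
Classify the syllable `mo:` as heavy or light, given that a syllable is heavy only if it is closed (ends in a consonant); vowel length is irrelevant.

light

`mo:`: long vowel, open (no coda). Open (no coda) → light.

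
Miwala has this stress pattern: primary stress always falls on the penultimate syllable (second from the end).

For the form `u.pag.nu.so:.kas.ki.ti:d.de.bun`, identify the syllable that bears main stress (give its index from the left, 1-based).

8

The word has 9 syllables; the penultimate syllable (second from the end) is syllable 8 (de).
Primary stress: syllable 8 → u.pag.nu.so:.kas.ki.ti:d.ˈde.bun.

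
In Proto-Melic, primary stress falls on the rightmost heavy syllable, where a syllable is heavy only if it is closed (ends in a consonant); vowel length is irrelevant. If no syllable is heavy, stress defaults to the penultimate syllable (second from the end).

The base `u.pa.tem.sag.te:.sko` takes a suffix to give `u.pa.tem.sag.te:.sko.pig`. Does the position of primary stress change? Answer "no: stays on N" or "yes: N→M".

Base `u.pa.tem.sag.te:.sko` (6 syllables):
  Weights: 1 u L, 2 pa L, 3 tem H, 4 sag H, 5 te: L, 6 sko L.
  Heavy syllables in the domain: 3, 4. The rightmost is syllable 4 (sag).
  → primary stress on syllable 4.
Suffixed `u.pa.tem.sag.te:.sko.pig` (7 syllables):
  Weights: 1 u L, 2 pa L, 3 tem H, 4 sag H, 5 te: L, 6 sko L, 7 pig H.
  Heavy syllables in the domain: 3, 4, 7. The rightmost is syllable 7 (pig).
  → primary stress on syllable 7.

yes: 4→7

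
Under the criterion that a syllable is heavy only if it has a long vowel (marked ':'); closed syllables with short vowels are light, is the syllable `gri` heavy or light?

light

`gri`: short vowel, open (no coda). Short vowel → light.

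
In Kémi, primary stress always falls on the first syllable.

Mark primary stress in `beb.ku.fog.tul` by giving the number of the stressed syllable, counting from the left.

The word has 4 syllables; the first syllable is syllable 1 (beb).
Primary stress: syllable 1 → ˈbeb.ku.fog.tul.

1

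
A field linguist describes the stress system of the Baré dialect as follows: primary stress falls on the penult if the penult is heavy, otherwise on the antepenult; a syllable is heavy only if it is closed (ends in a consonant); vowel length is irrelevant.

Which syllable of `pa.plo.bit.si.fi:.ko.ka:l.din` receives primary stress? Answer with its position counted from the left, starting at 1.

Weights: 6 ko L, 7 ka:l H, 8 din H.
The penult (syllable 7, ka:l) is heavy, so it takes stress.
Primary stress: syllable 7 → pa.plo.bit.si.fi:.ko.ˈka:l.din.

7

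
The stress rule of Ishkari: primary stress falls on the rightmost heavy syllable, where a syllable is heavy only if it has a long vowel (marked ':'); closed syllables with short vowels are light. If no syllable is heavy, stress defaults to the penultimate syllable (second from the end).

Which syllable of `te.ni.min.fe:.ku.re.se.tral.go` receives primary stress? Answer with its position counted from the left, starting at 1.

4

Weights: 1 te L, 2 ni L, 3 min L, 4 fe: H, 5 ku L, 6 re L, 7 se L, 8 tral L, 9 go L.
Heavy syllables in the domain: 4. The rightmost is syllable 4 (fe:).
Primary stress: syllable 4 → te.ni.min.ˈfe:.ku.re.se.tral.go.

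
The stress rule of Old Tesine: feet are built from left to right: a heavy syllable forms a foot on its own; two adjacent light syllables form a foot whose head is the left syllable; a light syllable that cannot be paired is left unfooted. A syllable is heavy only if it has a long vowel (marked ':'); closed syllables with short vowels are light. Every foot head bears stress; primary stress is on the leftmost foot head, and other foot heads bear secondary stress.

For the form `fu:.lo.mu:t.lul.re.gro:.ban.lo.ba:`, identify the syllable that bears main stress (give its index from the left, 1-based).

1

Weights: 1 fu: H, 2 lo L, 3 mu:t H, 4 lul L, 5 re L, 6 gro: H, 7 ban L, 8 lo L, 9 ba: H.
Parse left to right (heavy = foot alone; LL = one foot; stranded L unfooted): (ˈfu:) lo (ˈmu:t) (ˈlul.re) (ˈgro:) (ˈban.lo) (ˈba:).
Foot heads: 1, 3, 4, 6, 7, 9.
Primary stress on the leftmost head = syllable 1.
Primary stress: syllable 1 → ˈfu:.lo.mu:t.lul.re.gro:.ban.lo.ba:.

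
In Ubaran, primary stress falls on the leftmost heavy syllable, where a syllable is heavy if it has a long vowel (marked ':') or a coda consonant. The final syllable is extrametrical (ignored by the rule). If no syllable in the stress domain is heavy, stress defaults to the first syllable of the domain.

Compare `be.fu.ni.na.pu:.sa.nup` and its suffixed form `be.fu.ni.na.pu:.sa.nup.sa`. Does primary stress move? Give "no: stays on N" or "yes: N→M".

Base `be.fu.ni.na.pu:.sa.nup` (7 syllables):
  The final syllable (7, nup) is extrametrical; the stress domain is syllables 1–6.
  Weights: 1 be L, 2 fu L, 3 ni L, 4 na L, 5 pu: H, 6 sa L.
  Heavy syllables in the domain: 5. The leftmost is syllable 5 (pu:).
  → primary stress on syllable 5.
Suffixed `be.fu.ni.na.pu:.sa.nup.sa` (8 syllables):
  The final syllable (8, sa) is extrametrical; the stress domain is syllables 1–7.
  Weights: 1 be L, 2 fu L, 3 ni L, 4 na L, 5 pu: H, 6 sa L, 7 nup H.
  Heavy syllables in the domain: 5, 7. The leftmost is syllable 5 (pu:).
  → primary stress on syllable 5.

no: stays on 5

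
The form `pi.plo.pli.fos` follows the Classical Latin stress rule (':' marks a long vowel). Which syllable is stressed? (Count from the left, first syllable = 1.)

Classical Latin: stress the penult if heavy (long vowel or closed), else the antepenult.
Weights: 2 plo L, 3 pli L, 4 fos H.
The penult (syllable 3, pli) is light, so stress falls on the antepenult (syllable 2, plo).
Stress on syllable 2: pi.ˈplo.pli.fos.

2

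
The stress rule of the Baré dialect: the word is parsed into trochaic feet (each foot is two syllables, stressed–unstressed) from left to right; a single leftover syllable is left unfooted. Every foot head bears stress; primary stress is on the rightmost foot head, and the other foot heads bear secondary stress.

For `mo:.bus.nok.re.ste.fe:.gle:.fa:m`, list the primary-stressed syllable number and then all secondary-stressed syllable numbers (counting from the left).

primary 7, secondary 1, 3, 5

Parse left to right into trochaic (ˈσσ) feet: (ˈmo:.bus) (ˈnok.re) (ˈste.fe:) (ˈgle:.fa:m).
Foot heads (stressed positions): 1, 3, 5, 7.
End Rule Rightmost: primary stress on the rightmost head = syllable 7.
Secondary stress on 1, 3, 5: ˌmo:.bus.ˌnok.re.ˌste.fe:.ˈgle:.fa:m.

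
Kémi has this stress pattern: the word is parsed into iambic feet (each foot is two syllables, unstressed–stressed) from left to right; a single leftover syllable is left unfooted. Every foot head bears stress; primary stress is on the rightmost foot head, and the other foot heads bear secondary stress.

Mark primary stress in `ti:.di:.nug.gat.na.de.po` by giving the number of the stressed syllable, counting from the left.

Parse left to right into iambic (σˈσ) feet: (ti:.ˈdi:) (nug.ˈgat) (na.ˈde) po. Syllable 7 is left unfooted.
Foot heads (stressed positions): 2, 4, 6.
End Rule Rightmost: primary stress on the rightmost head = syllable 6.
Primary stress: syllable 6 → ti:.di:.nug.gat.na.ˈde.po.

6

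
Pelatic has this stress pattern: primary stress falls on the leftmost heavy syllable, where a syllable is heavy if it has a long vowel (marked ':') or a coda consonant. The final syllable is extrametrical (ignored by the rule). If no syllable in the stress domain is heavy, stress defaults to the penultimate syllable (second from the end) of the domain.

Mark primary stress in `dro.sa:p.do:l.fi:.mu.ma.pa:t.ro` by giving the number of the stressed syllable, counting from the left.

The final syllable (8, ro) is extrametrical; the stress domain is syllables 1–7.
Weights: 1 dro L, 2 sa:p H, 3 do:l H, 4 fi: H, 5 mu L, 6 ma L, 7 pa:t H.
Heavy syllables in the domain: 2, 3, 4, 7. The leftmost is syllable 2 (sa:p).
Primary stress: syllable 2 → dro.ˈsa:p.do:l.fi:.mu.ma.pa:t.ro.

2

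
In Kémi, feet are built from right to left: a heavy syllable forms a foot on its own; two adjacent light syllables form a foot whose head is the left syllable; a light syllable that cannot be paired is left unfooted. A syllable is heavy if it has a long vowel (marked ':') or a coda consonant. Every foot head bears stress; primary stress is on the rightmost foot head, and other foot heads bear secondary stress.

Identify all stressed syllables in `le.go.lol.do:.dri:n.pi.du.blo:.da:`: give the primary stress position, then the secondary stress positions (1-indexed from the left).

Weights: 1 le L, 2 go L, 3 lol H, 4 do: H, 5 dri:n H, 6 pi L, 7 du L, 8 blo: H, 9 da: H.
Parse right to left (heavy = foot alone; LL = one foot; stranded L unfooted): (ˈle.go) (ˈlol) (ˈdo:) (ˈdri:n) (ˈpi.du) (ˈblo:) (ˈda:).
Foot heads: 1, 3, 4, 5, 6, 8, 9.
Primary stress on the rightmost head = syllable 9.
Secondary stress on 1, 3, 4, 5, 6, 8: ˌle.go.ˌlol.ˌdo:.ˌdri:n.ˌpi.du.ˌblo:.ˈda:.

primary 9, secondary 1, 3, 4, 5, 6, 8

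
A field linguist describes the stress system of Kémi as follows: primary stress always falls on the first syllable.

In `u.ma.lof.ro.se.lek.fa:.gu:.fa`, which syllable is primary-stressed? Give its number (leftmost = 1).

The word has 9 syllables; the first syllable is syllable 1 (u).
Primary stress: syllable 1 → ˈu.ma.lof.ro.se.lek.fa:.gu:.fa.

1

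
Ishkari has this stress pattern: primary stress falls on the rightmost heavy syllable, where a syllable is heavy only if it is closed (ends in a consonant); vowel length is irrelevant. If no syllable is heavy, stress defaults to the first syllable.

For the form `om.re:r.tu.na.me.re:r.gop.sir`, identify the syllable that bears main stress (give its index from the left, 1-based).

8

Weights: 1 om H, 2 re:r H, 3 tu L, 4 na L, 5 me L, 6 re:r H, 7 gop H, 8 sir H.
Heavy syllables in the domain: 1, 2, 6, 7, 8. The rightmost is syllable 8 (sir).
Primary stress: syllable 8 → om.re:r.tu.na.me.re:r.gop.ˈsir.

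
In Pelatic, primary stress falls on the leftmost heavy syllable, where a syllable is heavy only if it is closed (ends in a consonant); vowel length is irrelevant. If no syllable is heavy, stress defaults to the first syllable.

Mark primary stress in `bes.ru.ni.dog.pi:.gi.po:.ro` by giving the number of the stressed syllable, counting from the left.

Weights: 1 bes H, 2 ru L, 3 ni L, 4 dog H, 5 pi: L, 6 gi L, 7 po: L, 8 ro L.
Heavy syllables in the domain: 1, 4. The leftmost is syllable 1 (bes).
Primary stress: syllable 1 → ˈbes.ru.ni.dog.pi:.gi.po:.ro.

1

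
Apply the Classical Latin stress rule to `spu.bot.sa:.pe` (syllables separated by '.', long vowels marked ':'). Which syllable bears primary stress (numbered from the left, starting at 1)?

3

Classical Latin: stress the penult if heavy (long vowel or closed), else the antepenult.
Weights: 2 bot H, 3 sa: H, 4 pe L.
The penult (syllable 3, sa:) is heavy, so it takes stress.
Stress on syllable 3: spu.bot.ˈsa:.pe.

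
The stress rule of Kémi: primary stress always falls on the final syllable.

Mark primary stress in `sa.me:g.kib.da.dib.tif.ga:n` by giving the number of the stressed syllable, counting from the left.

The word has 7 syllables; the final syllable is syllable 7 (ga:n).
Primary stress: syllable 7 → sa.me:g.kib.da.dib.tif.ˈga:n.

7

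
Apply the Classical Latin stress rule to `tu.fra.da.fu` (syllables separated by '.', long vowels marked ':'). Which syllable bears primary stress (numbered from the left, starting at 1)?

2

Classical Latin: stress the penult if heavy (long vowel or closed), else the antepenult.
Weights: 2 fra L, 3 da L, 4 fu L.
The penult (syllable 3, da) is light, so stress falls on the antepenult (syllable 2, fra).
Stress on syllable 2: tu.ˈfra.da.fu.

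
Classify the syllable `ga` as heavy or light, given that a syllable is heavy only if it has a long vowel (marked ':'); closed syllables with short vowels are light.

`ga`: short vowel, open (no coda). Short vowel → light.

light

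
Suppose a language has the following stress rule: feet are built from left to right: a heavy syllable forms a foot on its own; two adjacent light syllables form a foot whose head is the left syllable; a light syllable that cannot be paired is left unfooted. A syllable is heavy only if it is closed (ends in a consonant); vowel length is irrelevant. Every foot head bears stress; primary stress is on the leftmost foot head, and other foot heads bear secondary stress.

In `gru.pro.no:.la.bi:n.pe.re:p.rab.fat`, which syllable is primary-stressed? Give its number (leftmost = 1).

1

Weights: 1 gru L, 2 pro L, 3 no: L, 4 la L, 5 bi:n H, 6 pe L, 7 re:p H, 8 rab H, 9 fat H.
Parse left to right (heavy = foot alone; LL = one foot; stranded L unfooted): (ˈgru.pro) (ˈno:.la) (ˈbi:n) pe (ˈre:p) (ˈrab) (ˈfat).
Foot heads: 1, 3, 5, 7, 8, 9.
Primary stress on the leftmost head = syllable 1.
Primary stress: syllable 1 → ˈgru.pro.no:.la.bi:n.pe.re:p.rab.fat.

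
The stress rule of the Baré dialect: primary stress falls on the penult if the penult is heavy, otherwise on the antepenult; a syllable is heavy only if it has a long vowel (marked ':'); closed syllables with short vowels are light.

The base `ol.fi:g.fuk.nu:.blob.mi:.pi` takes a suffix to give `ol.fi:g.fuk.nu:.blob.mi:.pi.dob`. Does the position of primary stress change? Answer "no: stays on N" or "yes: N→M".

no: stays on 6

Base `ol.fi:g.fuk.nu:.blob.mi:.pi` (7 syllables):
  Weights: 5 blob L, 6 mi: H, 7 pi L.
  The penult (syllable 6, mi:) is heavy, so it takes stress.
  → primary stress on syllable 6.
Suffixed `ol.fi:g.fuk.nu:.blob.mi:.pi.dob` (8 syllables):
  Weights: 6 mi: H, 7 pi L, 8 dob L.
  The penult (syllable 7, pi) is light, so stress falls on the antepenult (syllable 6, mi:).
  → primary stress on syllable 6.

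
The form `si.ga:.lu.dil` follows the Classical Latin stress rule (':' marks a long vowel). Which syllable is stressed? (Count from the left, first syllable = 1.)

2

Classical Latin: stress the penult if heavy (long vowel or closed), else the antepenult.
Weights: 2 ga: H, 3 lu L, 4 dil H.
The penult (syllable 3, lu) is light, so stress falls on the antepenult (syllable 2, ga:).
Stress on syllable 2: si.ˈga:.lu.dil.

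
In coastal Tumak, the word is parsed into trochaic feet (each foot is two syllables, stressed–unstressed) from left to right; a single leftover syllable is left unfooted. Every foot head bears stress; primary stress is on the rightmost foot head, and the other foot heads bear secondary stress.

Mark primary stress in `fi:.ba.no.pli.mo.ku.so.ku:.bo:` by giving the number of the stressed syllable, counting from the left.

7

Parse left to right into trochaic (ˈσσ) feet: (ˈfi:.ba) (ˈno.pli) (ˈmo.ku) (ˈso.ku:) bo:. Syllable 9 is left unfooted.
Foot heads (stressed positions): 1, 3, 5, 7.
End Rule Rightmost: primary stress on the rightmost head = syllable 7.
Primary stress: syllable 7 → fi:.ba.no.pli.mo.ku.ˈso.ku:.bo:.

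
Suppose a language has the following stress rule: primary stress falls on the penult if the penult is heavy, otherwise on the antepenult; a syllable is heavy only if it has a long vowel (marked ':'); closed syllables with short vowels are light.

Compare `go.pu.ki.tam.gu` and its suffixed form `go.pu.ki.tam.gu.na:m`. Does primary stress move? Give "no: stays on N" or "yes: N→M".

yes: 3→4

Base `go.pu.ki.tam.gu` (5 syllables):
  Weights: 3 ki L, 4 tam L, 5 gu L.
  The penult (syllable 4, tam) is light, so stress falls on the antepenult (syllable 3, ki).
  → primary stress on syllable 3.
Suffixed `go.pu.ki.tam.gu.na:m` (6 syllables):
  Weights: 4 tam L, 5 gu L, 6 na:m H.
  The penult (syllable 5, gu) is light, so stress falls on the antepenult (syllable 4, tam).
  → primary stress on syllable 4.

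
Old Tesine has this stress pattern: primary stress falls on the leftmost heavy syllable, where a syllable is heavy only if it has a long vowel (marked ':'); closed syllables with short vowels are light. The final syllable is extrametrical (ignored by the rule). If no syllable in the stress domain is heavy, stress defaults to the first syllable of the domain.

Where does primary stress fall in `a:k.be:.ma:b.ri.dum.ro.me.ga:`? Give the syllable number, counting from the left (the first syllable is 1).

1

The final syllable (8, ga:) is extrametrical; the stress domain is syllables 1–7.
Weights: 1 a:k H, 2 be: H, 3 ma:b H, 4 ri L, 5 dum L, 6 ro L, 7 me L.
Heavy syllables in the domain: 1, 2, 3. The leftmost is syllable 1 (a:k).
Primary stress: syllable 1 → ˈa:k.be:.ma:b.ri.dum.ro.me.ga:.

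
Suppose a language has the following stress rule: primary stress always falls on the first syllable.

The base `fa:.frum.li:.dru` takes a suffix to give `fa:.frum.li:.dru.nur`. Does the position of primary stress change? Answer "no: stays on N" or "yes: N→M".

Base `fa:.frum.li:.dru` (4 syllables):
  The word has 4 syllables; the first syllable is syllable 1 (fa:).
  → primary stress on syllable 1.
Suffixed `fa:.frum.li:.dru.nur` (5 syllables):
  The word has 5 syllables; the first syllable is syllable 1 (fa:).
  → primary stress on syllable 1.

no: stays on 1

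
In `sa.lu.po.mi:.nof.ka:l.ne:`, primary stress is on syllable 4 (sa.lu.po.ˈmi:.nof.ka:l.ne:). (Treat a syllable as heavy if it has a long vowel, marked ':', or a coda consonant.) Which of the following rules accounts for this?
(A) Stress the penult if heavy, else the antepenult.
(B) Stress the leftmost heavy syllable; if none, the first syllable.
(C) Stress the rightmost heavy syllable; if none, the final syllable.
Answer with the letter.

B

Rule A → syllable 6 (observed: 4).
Rule B → syllable 4 ✓.
Rule C → syllable 7 (observed: 4).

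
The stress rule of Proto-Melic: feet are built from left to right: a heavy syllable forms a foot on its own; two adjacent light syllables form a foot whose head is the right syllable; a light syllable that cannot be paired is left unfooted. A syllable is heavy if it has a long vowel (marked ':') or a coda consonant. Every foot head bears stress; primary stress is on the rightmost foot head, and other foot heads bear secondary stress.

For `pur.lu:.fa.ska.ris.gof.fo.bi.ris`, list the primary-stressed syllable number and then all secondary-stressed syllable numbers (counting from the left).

Weights: 1 pur H, 2 lu: H, 3 fa L, 4 ska L, 5 ris H, 6 gof H, 7 fo L, 8 bi L, 9 ris H.
Parse left to right (heavy = foot alone; LL = one foot; stranded L unfooted): (ˈpur) (ˈlu:) (fa.ˈska) (ˈris) (ˈgof) (fo.ˈbi) (ˈris).
Foot heads: 1, 2, 4, 5, 6, 8, 9.
Primary stress on the rightmost head = syllable 9.
Secondary stress on 1, 2, 4, 5, 6, 8: ˌpur.ˌlu:.fa.ˌska.ˌris.ˌgof.fo.ˌbi.ˈris.

primary 9, secondary 1, 2, 4, 5, 6, 8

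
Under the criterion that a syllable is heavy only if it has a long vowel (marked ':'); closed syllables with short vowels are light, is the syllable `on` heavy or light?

light

`on`: short vowel, closed (coda /n/). Short vowel → light.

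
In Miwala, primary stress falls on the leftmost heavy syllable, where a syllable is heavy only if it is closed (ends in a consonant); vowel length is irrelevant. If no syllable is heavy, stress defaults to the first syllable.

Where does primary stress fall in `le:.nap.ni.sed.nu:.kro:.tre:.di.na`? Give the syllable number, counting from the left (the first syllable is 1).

Weights: 1 le: L, 2 nap H, 3 ni L, 4 sed H, 5 nu: L, 6 kro: L, 7 tre: L, 8 di L, 9 na L.
Heavy syllables in the domain: 2, 4. The leftmost is syllable 2 (nap).
Primary stress: syllable 2 → le:.ˈnap.ni.sed.nu:.kro:.tre:.di.na.

2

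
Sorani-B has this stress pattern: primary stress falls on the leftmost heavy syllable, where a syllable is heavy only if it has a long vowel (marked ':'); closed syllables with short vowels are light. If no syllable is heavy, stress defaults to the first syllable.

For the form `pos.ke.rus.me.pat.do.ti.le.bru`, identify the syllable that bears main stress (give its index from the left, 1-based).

Weights: 1 pos L, 2 ke L, 3 rus L, 4 me L, 5 pat L, 6 do L, 7 ti L, 8 le L, 9 bru L.
No heavy syllable in the domain; default to the first syllable = syllable 1.
Primary stress: syllable 1 → ˈpos.ke.rus.me.pat.do.ti.le.bru.

1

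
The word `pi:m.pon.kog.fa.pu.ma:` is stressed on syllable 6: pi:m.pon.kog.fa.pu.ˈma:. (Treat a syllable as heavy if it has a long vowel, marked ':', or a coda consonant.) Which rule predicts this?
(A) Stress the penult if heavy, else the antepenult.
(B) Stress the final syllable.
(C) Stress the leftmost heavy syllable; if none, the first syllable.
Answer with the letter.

B

Rule A → syllable 4 (observed: 6).
Rule B → syllable 6 ✓.
Rule C → syllable 1 (observed: 6).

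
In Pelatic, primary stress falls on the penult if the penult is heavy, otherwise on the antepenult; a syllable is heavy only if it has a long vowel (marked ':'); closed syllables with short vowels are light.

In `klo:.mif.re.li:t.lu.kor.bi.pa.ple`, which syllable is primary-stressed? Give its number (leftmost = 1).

Weights: 7 bi L, 8 pa L, 9 ple L.
The penult (syllable 8, pa) is light, so stress falls on the antepenult (syllable 7, bi).
Primary stress: syllable 7 → klo:.mif.re.li:t.lu.kor.ˈbi.pa.ple.

7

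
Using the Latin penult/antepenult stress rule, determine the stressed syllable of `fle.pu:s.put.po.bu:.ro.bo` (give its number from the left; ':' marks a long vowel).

5

Classical Latin: stress the penult if heavy (long vowel or closed), else the antepenult.
Weights: 5 bu: H, 6 ro L, 7 bo L.
The penult (syllable 6, ro) is light, so stress falls on the antepenult (syllable 5, bu:).
Stress on syllable 5: fle.pu:s.put.po.ˈbu:.ro.bo.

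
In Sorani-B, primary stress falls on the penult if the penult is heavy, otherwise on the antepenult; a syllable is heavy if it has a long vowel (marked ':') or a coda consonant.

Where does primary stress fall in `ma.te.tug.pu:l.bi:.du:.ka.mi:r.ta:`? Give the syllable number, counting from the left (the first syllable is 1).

8

Weights: 7 ka L, 8 mi:r H, 9 ta: H.
The penult (syllable 8, mi:r) is heavy, so it takes stress.
Primary stress: syllable 8 → ma.te.tug.pu:l.bi:.du:.ka.ˈmi:r.ta:.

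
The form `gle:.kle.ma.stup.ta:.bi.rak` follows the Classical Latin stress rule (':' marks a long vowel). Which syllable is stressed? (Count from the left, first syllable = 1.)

Classical Latin: stress the penult if heavy (long vowel or closed), else the antepenult.
Weights: 5 ta: H, 6 bi L, 7 rak H.
The penult (syllable 6, bi) is light, so stress falls on the antepenult (syllable 5, ta:).
Stress on syllable 5: gle:.kle.ma.stup.ˈta:.bi.rak.

5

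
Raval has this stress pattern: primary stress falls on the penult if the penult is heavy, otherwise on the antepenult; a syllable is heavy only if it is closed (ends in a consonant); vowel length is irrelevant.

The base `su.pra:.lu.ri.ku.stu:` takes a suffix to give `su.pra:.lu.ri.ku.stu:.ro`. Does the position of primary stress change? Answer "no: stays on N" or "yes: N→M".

yes: 4→5

Base `su.pra:.lu.ri.ku.stu:` (6 syllables):
  Weights: 4 ri L, 5 ku L, 6 stu: L.
  The penult (syllable 5, ku) is light, so stress falls on the antepenult (syllable 4, ri).
  → primary stress on syllable 4.
Suffixed `su.pra:.lu.ri.ku.stu:.ro` (7 syllables):
  Weights: 5 ku L, 6 stu: L, 7 ro L.
  The penult (syllable 6, stu:) is light, so stress falls on the antepenult (syllable 5, ku).
  → primary stress on syllable 5.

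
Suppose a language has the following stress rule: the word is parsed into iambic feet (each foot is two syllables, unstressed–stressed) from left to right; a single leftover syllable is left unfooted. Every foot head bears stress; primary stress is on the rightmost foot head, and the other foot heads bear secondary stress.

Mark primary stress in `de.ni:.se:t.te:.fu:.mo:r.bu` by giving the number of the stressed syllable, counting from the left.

6

Parse left to right into iambic (σˈσ) feet: (de.ˈni:) (se:t.ˈte:) (fu:.ˈmo:r) bu. Syllable 7 is left unfooted.
Foot heads (stressed positions): 2, 4, 6.
End Rule Rightmost: primary stress on the rightmost head = syllable 6.
Primary stress: syllable 6 → de.ni:.se:t.te:.fu:.ˈmo:r.bu.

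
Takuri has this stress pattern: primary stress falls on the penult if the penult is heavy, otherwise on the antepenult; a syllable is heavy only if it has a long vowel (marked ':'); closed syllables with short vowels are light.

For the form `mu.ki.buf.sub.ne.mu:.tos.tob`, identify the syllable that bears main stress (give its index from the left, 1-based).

Weights: 6 mu: H, 7 tos L, 8 tob L.
The penult (syllable 7, tos) is light, so stress falls on the antepenult (syllable 6, mu:).
Primary stress: syllable 6 → mu.ki.buf.sub.ne.ˈmu:.tos.tob.

6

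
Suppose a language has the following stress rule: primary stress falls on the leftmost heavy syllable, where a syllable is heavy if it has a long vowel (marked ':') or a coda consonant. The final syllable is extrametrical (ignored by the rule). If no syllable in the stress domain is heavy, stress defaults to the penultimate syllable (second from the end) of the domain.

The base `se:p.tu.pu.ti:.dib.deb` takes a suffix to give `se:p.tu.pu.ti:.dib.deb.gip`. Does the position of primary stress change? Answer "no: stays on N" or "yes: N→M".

Base `se:p.tu.pu.ti:.dib.deb` (6 syllables):
  The final syllable (6, deb) is extrametrical; the stress domain is syllables 1–5.
  Weights: 1 se:p H, 2 tu L, 3 pu L, 4 ti: H, 5 dib H.
  Heavy syllables in the domain: 1, 4, 5. The leftmost is syllable 1 (se:p).
  → primary stress on syllable 1.
Suffixed `se:p.tu.pu.ti:.dib.deb.gip` (7 syllables):
  The final syllable (7, gip) is extrametrical; the stress domain is syllables 1–6.
  Weights: 1 se:p H, 2 tu L, 3 pu L, 4 ti: H, 5 dib H, 6 deb H.
  Heavy syllables in the domain: 1, 4, 5, 6. The leftmost is syllable 1 (se:p).
  → primary stress on syllable 1.

no: stays on 1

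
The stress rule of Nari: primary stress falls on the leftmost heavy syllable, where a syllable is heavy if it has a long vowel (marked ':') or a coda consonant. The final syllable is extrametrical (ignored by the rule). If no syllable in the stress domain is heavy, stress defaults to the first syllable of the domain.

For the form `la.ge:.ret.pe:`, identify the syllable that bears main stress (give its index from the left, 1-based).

2

The final syllable (4, pe:) is extrametrical; the stress domain is syllables 1–3.
Weights: 1 la L, 2 ge: H, 3 ret H.
Heavy syllables in the domain: 2, 3. The leftmost is syllable 2 (ge:).
Primary stress: syllable 2 → la.ˈge:.ret.pe:.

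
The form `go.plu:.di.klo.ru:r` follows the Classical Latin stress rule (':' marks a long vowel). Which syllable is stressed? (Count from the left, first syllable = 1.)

3

Classical Latin: stress the penult if heavy (long vowel or closed), else the antepenult.
Weights: 3 di L, 4 klo L, 5 ru:r H.
The penult (syllable 4, klo) is light, so stress falls on the antepenult (syllable 3, di).
Stress on syllable 3: go.plu:.ˈdi.klo.ru:r.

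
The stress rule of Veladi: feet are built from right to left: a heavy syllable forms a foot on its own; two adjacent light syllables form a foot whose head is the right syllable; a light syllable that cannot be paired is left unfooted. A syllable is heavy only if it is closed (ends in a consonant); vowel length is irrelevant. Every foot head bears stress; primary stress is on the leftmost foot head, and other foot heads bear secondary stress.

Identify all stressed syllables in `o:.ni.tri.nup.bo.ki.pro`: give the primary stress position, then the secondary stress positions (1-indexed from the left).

primary 3, secondary 4, 7

Weights: 1 o: L, 2 ni L, 3 tri L, 4 nup H, 5 bo L, 6 ki L, 7 pro L.
Parse right to left (heavy = foot alone; LL = one foot; stranded L unfooted): o: (ni.ˈtri) (ˈnup) bo (ki.ˈpro).
Foot heads: 3, 4, 7.
Primary stress on the leftmost head = syllable 3.
Secondary stress on 4, 7: o:.ni.ˈtri.ˌnup.bo.ki.ˌpro.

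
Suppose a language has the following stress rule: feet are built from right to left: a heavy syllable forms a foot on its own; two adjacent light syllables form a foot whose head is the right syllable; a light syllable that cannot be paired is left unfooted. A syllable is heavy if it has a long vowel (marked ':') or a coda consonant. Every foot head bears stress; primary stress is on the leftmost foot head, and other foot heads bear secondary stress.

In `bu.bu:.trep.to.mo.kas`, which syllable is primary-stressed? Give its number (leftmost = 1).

2

Weights: 1 bu L, 2 bu: H, 3 trep H, 4 to L, 5 mo L, 6 kas H.
Parse right to left (heavy = foot alone; LL = one foot; stranded L unfooted): bu (ˈbu:) (ˈtrep) (to.ˈmo) (ˈkas).
Foot heads: 2, 3, 5, 6.
Primary stress on the leftmost head = syllable 2.
Primary stress: syllable 2 → bu.ˈbu:.trep.to.mo.kas.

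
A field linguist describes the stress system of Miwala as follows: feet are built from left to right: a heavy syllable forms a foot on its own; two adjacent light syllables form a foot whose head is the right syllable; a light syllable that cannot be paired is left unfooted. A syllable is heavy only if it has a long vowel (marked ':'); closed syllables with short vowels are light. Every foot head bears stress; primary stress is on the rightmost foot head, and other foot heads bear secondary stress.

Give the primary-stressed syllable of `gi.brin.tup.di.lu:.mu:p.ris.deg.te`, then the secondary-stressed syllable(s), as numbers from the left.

primary 8, secondary 2, 4, 5, 6

Weights: 1 gi L, 2 brin L, 3 tup L, 4 di L, 5 lu: H, 6 mu:p H, 7 ris L, 8 deg L, 9 te L.
Parse left to right (heavy = foot alone; LL = one foot; stranded L unfooted): (gi.ˈbrin) (tup.ˈdi) (ˈlu:) (ˈmu:p) (ris.ˈdeg) te.
Foot heads: 2, 4, 5, 6, 8.
Primary stress on the rightmost head = syllable 8.
Secondary stress on 2, 4, 5, 6: gi.ˌbrin.tup.ˌdi.ˌlu:.ˌmu:p.ris.ˈdeg.te.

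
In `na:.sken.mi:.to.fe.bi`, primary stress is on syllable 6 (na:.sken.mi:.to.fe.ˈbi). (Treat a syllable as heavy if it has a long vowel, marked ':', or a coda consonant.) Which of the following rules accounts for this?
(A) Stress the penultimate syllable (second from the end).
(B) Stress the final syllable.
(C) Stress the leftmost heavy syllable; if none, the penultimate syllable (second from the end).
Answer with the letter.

B

Rule A → syllable 5 (observed: 6).
Rule B → syllable 6 ✓.
Rule C → syllable 1 (observed: 6).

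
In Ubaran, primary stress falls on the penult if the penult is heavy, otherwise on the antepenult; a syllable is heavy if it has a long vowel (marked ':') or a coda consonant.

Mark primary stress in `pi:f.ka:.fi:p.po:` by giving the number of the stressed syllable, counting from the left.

Weights: 2 ka: H, 3 fi:p H, 4 po: H.
The penult (syllable 3, fi:p) is heavy, so it takes stress.
Primary stress: syllable 3 → pi:f.ka:.ˈfi:p.po:.

3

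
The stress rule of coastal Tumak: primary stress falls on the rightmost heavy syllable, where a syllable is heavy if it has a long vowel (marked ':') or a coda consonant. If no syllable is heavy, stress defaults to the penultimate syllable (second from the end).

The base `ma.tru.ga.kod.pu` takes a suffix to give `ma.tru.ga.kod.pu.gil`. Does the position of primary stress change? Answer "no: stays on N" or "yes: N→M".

Base `ma.tru.ga.kod.pu` (5 syllables):
  Weights: 1 ma L, 2 tru L, 3 ga L, 4 kod H, 5 pu L.
  Heavy syllables in the domain: 4. The rightmost is syllable 4 (kod).
  → primary stress on syllable 4.
Suffixed `ma.tru.ga.kod.pu.gil` (6 syllables):
  Weights: 1 ma L, 2 tru L, 3 ga L, 4 kod H, 5 pu L, 6 gil H.
  Heavy syllables in the domain: 4, 6. The rightmost is syllable 6 (gil).
  → primary stress on syllable 6.

yes: 4→6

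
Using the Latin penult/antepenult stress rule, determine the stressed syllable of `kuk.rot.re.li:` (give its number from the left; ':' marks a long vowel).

2

Classical Latin: stress the penult if heavy (long vowel or closed), else the antepenult.
Weights: 2 rot H, 3 re L, 4 li: H.
The penult (syllable 3, re) is light, so stress falls on the antepenult (syllable 2, rot).
Stress on syllable 2: kuk.ˈrot.re.li:.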